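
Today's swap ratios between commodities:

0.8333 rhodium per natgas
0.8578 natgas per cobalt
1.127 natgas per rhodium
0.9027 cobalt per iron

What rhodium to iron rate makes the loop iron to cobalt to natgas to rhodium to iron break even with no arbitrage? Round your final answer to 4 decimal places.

Known legs of the cycle: 0.9027 × 0.8578 × 0.8333 = 0.645254238798
For no arbitrage the full-cycle product must be 1, so the missing rate is 1 / 0.645254238798 ≈ 1.549777.

1.5498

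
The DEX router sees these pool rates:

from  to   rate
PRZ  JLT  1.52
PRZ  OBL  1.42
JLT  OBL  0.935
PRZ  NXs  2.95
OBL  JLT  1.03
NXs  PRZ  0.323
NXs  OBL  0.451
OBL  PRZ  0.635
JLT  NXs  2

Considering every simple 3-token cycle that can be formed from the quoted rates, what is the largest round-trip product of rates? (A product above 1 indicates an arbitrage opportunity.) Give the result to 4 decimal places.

0.9819

JLT→NXs→PRZ→JLT: 2 × 0.323 × 1.52 = 0.98192
JLT→NXs→OBL→JLT: 2 × 0.451 × 1.03 = 0.92906
JLT→OBL→PRZ→JLT: 0.935 × 0.635 × 1.52 = 0.90246
NXs→OBL→PRZ→NXs: 0.451 × 0.635 × 2.95 = 0.84484
Maximum is JLT→NXs→PRZ→JLT at 0.9819; no arbitrage — every cycle loses value.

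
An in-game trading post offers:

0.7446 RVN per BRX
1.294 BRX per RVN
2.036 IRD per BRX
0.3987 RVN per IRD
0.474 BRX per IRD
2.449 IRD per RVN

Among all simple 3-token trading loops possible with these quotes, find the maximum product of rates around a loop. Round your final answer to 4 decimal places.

1.0504

BRX→IRD→RVN→BRX: 2.036 × 0.3987 × 1.294 = 1.05041
BRX→RVN→IRD→BRX: 0.7446 × 2.449 × 0.474 = 0.86435
Maximum is BRX→IRD→RVN→BRX at 1.0504; arbitrage exists.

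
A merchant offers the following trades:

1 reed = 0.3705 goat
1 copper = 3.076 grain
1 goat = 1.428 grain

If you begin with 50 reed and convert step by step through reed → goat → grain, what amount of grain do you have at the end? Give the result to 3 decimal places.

50 reed × 0.3705 = 18.525 goat
18.525 goat × 1.428 = 26.4537 grain

26.454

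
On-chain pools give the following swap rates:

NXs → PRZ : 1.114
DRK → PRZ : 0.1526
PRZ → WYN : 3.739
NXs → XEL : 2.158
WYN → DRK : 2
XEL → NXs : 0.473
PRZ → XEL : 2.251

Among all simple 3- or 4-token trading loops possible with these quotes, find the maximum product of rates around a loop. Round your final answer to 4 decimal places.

1.1861

XEL→NXs→PRZ→XEL: 0.473 × 1.114 × 2.251 = 1.18610
DRK→PRZ→WYN→DRK: 0.1526 × 3.739 × 2 = 1.14114
Maximum is XEL→NXs→PRZ→XEL at 1.1861; arbitrage exists.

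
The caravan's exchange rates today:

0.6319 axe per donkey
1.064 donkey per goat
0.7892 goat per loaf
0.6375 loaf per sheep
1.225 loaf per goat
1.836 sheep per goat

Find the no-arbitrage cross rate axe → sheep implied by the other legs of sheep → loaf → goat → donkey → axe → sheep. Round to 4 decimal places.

2.9563

Known legs of the cycle: 0.6375 × 0.7892 × 1.064 × 0.6319 = 0.338265144084
For no arbitrage the full-cycle product must be 1, so the missing rate is 1 / 0.338265144084 ≈ 2.956261.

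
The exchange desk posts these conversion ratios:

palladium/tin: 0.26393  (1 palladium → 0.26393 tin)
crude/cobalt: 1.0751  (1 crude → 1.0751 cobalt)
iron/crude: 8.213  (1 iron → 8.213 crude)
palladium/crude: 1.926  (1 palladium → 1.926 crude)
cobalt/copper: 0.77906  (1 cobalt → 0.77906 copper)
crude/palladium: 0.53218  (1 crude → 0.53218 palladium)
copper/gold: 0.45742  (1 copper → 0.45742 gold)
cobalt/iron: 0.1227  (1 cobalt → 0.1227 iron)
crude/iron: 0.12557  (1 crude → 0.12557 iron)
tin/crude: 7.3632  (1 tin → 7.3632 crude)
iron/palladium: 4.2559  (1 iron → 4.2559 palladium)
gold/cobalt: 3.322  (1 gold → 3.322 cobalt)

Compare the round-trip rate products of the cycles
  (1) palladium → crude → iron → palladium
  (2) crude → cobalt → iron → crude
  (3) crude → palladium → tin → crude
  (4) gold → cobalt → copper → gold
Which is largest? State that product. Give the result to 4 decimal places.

1.1838

(1) 1.926 × 0.12557 × 4.2559 = 1.02928
(2) 1.0751 × 0.1227 × 8.213 = 1.08342
(3) 0.53218 × 0.26393 × 7.3632 = 1.03422
(4) 3.322 × 0.77906 × 0.45742 = 1.18382
Highest is cycle (4) at 1.1838 (>1, arbitrage).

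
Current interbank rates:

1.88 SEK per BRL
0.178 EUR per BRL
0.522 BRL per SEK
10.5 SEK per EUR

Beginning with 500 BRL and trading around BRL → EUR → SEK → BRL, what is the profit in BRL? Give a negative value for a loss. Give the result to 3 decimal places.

500 BRL × 0.178 = 89 EUR
89 EUR × 10.5 = 934.5 SEK
934.5 SEK × 0.522 = 487.809 BRL
Net change: 487.809 − 500 = -12.191 BRL

-12.191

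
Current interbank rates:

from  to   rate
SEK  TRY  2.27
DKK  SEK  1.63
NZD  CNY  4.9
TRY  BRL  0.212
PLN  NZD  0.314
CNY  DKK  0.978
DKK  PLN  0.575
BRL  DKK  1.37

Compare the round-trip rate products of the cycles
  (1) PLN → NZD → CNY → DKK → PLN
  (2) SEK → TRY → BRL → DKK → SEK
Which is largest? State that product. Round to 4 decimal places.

1.0747

(1) 0.314 × 4.9 × 0.978 × 0.575 = 0.86523
(2) 2.27 × 0.212 × 1.37 × 1.63 = 1.07466
Highest is cycle (2) at 1.0747 (>1, arbitrage).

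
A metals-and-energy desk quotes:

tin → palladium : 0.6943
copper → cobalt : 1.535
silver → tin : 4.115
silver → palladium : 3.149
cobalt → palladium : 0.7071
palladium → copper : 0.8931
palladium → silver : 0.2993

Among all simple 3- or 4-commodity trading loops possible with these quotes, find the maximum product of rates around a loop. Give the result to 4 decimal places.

cobalt→palladium→copper→cobalt: 0.7071 × 0.8931 × 1.535 = 0.96937
tin→palladium→silver→tin: 0.6943 × 0.2993 × 4.115 = 0.85511
Maximum is cobalt→palladium→copper→cobalt at 0.9694; no arbitrage — every cycle loses value.

0.9694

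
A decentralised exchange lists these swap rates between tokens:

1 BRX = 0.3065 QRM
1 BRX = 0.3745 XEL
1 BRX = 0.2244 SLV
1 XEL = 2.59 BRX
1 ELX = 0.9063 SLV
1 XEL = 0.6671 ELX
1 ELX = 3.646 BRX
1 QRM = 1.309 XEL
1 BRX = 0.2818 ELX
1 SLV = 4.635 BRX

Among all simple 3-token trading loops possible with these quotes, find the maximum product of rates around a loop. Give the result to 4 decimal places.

1.1838

ELX→SLV→BRX→ELX: 0.9063 × 4.635 × 0.2818 = 1.18376
QRM→XEL→BRX→QRM: 1.309 × 2.59 × 0.3065 = 1.03913
ELX→BRX→XEL→ELX: 3.646 × 0.3745 × 0.6671 = 0.91088
Maximum is ELX→SLV→BRX→ELX at 1.1838; arbitrage exists.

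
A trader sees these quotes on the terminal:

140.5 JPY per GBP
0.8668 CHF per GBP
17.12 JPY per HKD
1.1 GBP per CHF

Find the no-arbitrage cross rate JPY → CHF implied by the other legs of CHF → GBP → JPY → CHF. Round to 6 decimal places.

Known legs of the cycle: 1.1 × 140.5 = 154.55
For no arbitrage the full-cycle product must be 1, so the missing rate is 1 / 154.55 ≈ 0.00647040.

0.006470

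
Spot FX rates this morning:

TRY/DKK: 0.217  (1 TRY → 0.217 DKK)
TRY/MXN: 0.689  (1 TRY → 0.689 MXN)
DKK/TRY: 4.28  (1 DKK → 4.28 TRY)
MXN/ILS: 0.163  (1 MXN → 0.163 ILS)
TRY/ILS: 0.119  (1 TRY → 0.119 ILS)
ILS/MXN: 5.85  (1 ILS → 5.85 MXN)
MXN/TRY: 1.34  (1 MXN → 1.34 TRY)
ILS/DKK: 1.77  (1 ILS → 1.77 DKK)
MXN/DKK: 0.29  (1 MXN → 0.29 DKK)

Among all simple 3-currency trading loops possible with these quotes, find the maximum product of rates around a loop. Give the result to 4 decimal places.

MXN→TRY→ILS→MXN: 1.34 × 0.119 × 5.85 = 0.93284
DKK→TRY→ILS→DKK: 4.28 × 0.119 × 1.77 = 0.90150
MXN→DKK→TRY→MXN: 0.29 × 4.28 × 0.689 = 0.85519
Maximum is MXN→TRY→ILS→MXN at 0.9328; no arbitrage — every cycle loses value.

0.9328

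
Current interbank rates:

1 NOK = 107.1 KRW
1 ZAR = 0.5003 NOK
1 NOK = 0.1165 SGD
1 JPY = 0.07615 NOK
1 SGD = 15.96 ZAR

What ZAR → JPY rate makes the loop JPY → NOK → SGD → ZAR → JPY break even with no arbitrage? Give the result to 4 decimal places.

7.0627

Known legs of the cycle: 0.07615 × 0.1165 × 15.96 = 0.141588741
For no arbitrage the full-cycle product must be 1, so the missing rate is 1 / 0.141588741 ≈ 7.062708.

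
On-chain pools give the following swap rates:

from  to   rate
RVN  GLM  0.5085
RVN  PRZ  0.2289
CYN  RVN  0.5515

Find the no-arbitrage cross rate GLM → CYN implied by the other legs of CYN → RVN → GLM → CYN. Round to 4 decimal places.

Known legs of the cycle: 0.5515 × 0.5085 = 0.28043775
For no arbitrage the full-cycle product must be 1, so the missing rate is 1 / 0.28043775 ≈ 3.565854.

3.5659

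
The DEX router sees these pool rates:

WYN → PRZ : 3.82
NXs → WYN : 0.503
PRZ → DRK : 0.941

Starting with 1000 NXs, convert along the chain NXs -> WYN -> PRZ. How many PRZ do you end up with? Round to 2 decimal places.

1921.46

1000 NXs × 0.503 = 503 WYN
503 WYN × 3.82 = 1921.46 PRZ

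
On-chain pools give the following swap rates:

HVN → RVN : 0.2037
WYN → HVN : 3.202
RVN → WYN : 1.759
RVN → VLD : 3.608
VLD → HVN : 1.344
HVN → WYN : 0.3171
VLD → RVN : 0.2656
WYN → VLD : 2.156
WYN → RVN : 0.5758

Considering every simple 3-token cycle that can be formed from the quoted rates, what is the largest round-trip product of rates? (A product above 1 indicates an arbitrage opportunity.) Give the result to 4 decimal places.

WYN→HVN→RVN→WYN: 3.202 × 0.2037 × 1.759 = 1.14730
WYN→VLD→RVN→WYN: 2.156 × 0.2656 × 1.759 = 1.00726
RVN→VLD→HVN→RVN: 3.608 × 1.344 × 0.2037 = 0.98777
WYN→VLD→HVN→WYN: 2.156 × 1.344 × 0.3171 = 0.91885
Maximum is WYN→HVN→RVN→WYN at 1.1473; arbitrage exists.

1.1473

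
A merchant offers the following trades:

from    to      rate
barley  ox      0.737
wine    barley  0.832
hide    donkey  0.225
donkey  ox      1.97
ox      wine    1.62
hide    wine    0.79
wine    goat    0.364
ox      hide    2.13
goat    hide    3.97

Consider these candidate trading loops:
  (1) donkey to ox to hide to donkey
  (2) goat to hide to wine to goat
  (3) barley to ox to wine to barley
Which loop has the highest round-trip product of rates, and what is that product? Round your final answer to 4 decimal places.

1.1416

(1) 1.97 × 2.13 × 0.225 = 0.94412
(2) 3.97 × 0.79 × 0.364 = 1.14161
(3) 0.737 × 1.62 × 0.832 = 0.99336
Highest is cycle (2) at 1.1416 (>1, arbitrage).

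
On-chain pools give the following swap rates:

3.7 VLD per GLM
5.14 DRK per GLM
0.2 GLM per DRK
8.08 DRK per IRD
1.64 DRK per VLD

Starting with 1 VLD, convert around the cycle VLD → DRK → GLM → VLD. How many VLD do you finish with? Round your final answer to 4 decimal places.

1 VLD × 1.64 = 1.64 DRK
1.64 DRK × 0.2 = 0.328 GLM
0.328 GLM × 3.7 = 1.2136 VLD

1.2136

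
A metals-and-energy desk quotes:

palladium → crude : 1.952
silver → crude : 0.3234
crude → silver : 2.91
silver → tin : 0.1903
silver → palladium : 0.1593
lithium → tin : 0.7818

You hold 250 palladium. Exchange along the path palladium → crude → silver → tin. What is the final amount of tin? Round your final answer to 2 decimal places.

270.24

250 palladium × 1.952 = 488 crude
488 crude × 2.91 = 1420.08 silver
1420.08 silver × 0.1903 = 270.241224 tin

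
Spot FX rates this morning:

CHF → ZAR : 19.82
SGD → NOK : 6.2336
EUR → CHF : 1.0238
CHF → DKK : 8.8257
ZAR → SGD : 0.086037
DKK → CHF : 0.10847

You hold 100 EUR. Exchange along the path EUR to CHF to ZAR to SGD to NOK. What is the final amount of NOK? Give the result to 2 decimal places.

100 EUR × 1.0238 = 102.38 CHF
102.38 CHF × 19.82 = 2029.1716 ZAR
2029.1716 ZAR × 0.086037 = 174.5838369492 SGD
174.5838369492 SGD × 6.2336 = 1088.28580600653312 NOK

1088.29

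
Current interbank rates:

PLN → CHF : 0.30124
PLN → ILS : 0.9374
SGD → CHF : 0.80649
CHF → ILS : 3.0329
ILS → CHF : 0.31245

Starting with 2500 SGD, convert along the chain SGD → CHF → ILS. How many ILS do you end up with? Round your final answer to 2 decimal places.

6115.01

2500 SGD × 0.80649 = 2016.225 CHF
2016.225 CHF × 3.0329 = 6115.0088025 ILS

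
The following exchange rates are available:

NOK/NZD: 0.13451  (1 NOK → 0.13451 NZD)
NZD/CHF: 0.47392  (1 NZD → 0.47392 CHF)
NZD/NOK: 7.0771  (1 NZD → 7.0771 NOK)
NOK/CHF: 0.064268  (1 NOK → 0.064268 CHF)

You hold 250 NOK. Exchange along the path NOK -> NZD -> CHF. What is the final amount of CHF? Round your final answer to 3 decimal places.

15.937

250 NOK × 0.13451 = 33.6275 NZD
33.6275 NZD × 0.47392 = 15.9367448 CHF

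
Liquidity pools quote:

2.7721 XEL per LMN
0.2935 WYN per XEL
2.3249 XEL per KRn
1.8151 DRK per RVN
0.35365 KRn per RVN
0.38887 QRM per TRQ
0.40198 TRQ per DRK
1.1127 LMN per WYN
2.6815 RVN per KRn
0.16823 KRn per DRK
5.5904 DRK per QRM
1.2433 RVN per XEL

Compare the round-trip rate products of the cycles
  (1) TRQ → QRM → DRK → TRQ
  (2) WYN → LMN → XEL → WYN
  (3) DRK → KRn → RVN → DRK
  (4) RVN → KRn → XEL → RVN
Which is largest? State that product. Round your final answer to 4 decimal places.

1.0222

(1) 0.38887 × 5.5904 × 0.40198 = 0.87388
(2) 1.1127 × 2.7721 × 0.2935 = 0.90531
(3) 0.16823 × 2.6815 × 1.8151 = 0.81881
(4) 0.35365 × 2.3249 × 1.2433 = 1.02224
Highest is cycle (4) at 1.0222 (>1, arbitrage).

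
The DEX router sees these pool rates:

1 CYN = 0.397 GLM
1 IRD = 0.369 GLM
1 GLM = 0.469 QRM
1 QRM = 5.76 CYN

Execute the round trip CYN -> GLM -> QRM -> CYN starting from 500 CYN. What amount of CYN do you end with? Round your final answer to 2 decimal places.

536.24

500 CYN × 0.397 = 198.5 GLM
198.5 GLM × 0.469 = 93.0965 QRM
93.0965 QRM × 5.76 = 536.23584 CYN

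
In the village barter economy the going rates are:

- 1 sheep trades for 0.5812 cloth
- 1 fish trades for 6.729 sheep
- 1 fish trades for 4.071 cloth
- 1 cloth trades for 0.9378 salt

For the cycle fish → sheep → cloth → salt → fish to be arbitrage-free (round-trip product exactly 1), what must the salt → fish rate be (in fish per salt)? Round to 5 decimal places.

Known legs of the cycle: 6.729 × 0.5812 × 0.9378 = 3.66763714344
For no arbitrage the full-cycle product must be 1, so the missing rate is 1 / 3.66763714344 ≈ 0.2726551.

0.27266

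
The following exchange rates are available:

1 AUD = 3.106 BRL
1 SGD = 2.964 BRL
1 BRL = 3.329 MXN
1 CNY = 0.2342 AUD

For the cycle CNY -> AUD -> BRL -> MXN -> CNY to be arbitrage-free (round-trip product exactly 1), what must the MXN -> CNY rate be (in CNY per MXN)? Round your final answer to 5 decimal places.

Known legs of the cycle: 0.2342 × 3.106 × 3.329 = 2.4215984908
For no arbitrage the full-cycle product must be 1, so the missing rate is 1 / 2.4215984908 ≈ 0.4129504.

0.41295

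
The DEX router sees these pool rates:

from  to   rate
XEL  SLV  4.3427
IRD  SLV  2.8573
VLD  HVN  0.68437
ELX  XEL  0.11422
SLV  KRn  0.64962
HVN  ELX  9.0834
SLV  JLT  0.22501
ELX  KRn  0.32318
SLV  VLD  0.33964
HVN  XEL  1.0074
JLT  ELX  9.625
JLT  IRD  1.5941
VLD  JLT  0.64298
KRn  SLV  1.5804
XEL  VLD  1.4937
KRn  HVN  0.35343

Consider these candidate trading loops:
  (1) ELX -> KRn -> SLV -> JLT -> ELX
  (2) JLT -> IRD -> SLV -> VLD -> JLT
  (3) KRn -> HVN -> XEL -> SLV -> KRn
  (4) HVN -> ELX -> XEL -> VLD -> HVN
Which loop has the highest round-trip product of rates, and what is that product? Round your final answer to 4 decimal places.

1.1062

(1) 0.32318 × 1.5804 × 0.22501 × 9.625 = 1.10615
(2) 1.5941 × 2.8573 × 0.33964 × 0.64298 = 0.99469
(3) 0.35343 × 1.0074 × 4.3427 × 0.64962 = 1.00444
(4) 9.0834 × 0.11422 × 1.4937 × 0.68437 = 1.06058
Highest is cycle (1) at 1.1062 (>1, arbitrage).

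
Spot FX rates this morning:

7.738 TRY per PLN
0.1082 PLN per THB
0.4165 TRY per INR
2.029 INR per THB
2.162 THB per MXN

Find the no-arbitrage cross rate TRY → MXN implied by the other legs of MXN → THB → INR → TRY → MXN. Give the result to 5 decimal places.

Known legs of the cycle: 2.162 × 2.029 × 0.4165 = 1.827059717
For no arbitrage the full-cycle product must be 1, so the missing rate is 1 / 1.827059717 ≈ 0.5473275.

0.54733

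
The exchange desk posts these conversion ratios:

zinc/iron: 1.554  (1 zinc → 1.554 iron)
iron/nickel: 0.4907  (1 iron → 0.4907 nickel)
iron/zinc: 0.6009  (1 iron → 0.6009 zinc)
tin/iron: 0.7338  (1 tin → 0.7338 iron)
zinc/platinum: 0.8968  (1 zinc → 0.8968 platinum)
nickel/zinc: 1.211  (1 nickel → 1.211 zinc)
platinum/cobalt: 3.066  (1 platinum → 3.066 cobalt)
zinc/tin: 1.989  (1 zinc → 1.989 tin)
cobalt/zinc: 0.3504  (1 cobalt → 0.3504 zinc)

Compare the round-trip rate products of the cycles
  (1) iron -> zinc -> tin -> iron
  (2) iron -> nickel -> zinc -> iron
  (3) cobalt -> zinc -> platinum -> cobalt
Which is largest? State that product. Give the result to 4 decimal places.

0.9635

(1) 0.6009 × 1.989 × 0.7338 = 0.87703
(2) 0.4907 × 1.211 × 1.554 = 0.92345
(3) 0.3504 × 0.8968 × 3.066 = 0.96346
Highest is cycle (3) at 0.9635 (≤1, no arbitrage).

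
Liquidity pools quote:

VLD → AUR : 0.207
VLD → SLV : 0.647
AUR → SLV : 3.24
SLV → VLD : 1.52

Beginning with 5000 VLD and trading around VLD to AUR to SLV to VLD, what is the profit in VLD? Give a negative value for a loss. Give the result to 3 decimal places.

97.168

5000 VLD × 0.207 = 1035 AUR
1035 AUR × 3.24 = 3353.4 SLV
3353.4 SLV × 1.52 = 5097.168 VLD
Net change: 5097.168 − 5000 = 97.168 VLD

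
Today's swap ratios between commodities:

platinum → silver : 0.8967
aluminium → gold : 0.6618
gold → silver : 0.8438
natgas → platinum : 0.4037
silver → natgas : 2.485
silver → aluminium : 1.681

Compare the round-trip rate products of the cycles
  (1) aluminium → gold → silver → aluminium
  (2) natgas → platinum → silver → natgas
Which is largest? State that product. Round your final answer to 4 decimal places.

0.9387

(1) 0.6618 × 0.8438 × 1.681 = 0.93872
(2) 0.4037 × 0.8967 × 2.485 = 0.89956
Highest is cycle (1) at 0.9387 (≤1, no arbitrage).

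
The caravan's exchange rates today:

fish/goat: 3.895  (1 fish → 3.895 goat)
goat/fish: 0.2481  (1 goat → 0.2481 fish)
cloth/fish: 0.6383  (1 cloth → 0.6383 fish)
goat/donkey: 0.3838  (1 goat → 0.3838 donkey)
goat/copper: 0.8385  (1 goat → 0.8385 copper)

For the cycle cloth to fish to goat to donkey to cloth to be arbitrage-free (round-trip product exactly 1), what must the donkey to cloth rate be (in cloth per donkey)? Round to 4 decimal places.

1.0480

Known legs of the cycle: 0.6383 × 3.895 × 0.3838 = 0.9541953083
For no arbitrage the full-cycle product must be 1, so the missing rate is 1 / 0.9541953083 ≈ 1.048003.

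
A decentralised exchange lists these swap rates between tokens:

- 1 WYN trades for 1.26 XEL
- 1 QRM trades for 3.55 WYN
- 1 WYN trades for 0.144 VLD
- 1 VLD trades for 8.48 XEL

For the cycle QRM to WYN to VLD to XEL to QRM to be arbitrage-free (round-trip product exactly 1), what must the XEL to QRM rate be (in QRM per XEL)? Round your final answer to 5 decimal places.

0.23068

Known legs of the cycle: 3.55 × 0.144 × 8.48 = 4.334976
For no arbitrage the full-cycle product must be 1, so the missing rate is 1 / 4.334976 ≈ 0.2306818.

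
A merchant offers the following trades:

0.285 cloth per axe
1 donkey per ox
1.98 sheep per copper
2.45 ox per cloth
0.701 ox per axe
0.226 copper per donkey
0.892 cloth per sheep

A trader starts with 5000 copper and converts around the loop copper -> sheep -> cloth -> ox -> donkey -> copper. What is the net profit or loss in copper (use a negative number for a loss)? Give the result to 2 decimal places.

-110.39

5000 copper × 1.98 = 9900 sheep
9900 sheep × 0.892 = 8830.8 cloth
8830.8 cloth × 2.45 = 21635.46 ox
21635.46 ox × 1 = 21635.46 donkey
21635.46 donkey × 0.226 = 4889.61396 copper
Net change: 4889.61396 − 5000 = -110.38604 copper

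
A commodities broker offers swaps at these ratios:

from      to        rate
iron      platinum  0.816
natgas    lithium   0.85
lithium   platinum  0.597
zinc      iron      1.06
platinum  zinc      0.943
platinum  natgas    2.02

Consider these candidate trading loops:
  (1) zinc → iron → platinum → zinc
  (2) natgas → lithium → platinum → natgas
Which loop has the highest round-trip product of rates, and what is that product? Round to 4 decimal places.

1.0250

(1) 1.06 × 0.816 × 0.943 = 0.81566
(2) 0.85 × 0.597 × 2.02 = 1.02505
Highest is cycle (2) at 1.0250 (>1, arbitrage).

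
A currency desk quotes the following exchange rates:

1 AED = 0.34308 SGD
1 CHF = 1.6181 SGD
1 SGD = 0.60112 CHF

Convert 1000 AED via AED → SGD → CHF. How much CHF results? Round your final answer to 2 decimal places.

1000 AED × 0.34308 = 343.08 SGD
343.08 SGD × 0.60112 = 206.2322496 CHF

206.23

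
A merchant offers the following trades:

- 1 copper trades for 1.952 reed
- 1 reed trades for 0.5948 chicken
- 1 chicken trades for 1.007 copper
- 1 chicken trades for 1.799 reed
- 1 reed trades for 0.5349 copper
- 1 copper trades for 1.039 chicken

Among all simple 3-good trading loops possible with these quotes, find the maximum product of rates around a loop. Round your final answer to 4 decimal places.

1.1692

reed→chicken→copper→reed: 0.5948 × 1.007 × 1.952 = 1.16918
reed→copper→chicken→reed: 0.5349 × 1.039 × 1.799 = 0.99981
Maximum is reed→chicken→copper→reed at 1.1692; arbitrage exists.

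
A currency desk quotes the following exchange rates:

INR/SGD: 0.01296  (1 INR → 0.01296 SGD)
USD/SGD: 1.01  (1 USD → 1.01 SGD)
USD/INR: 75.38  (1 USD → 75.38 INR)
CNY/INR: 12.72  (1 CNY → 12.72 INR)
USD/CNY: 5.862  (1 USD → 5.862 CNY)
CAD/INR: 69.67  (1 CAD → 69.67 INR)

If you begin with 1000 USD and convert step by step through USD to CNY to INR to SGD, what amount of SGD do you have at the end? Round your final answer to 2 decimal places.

1000 USD × 5.862 = 5862 CNY
5862 CNY × 12.72 = 74564.64 INR
74564.64 INR × 0.01296 = 966.3577344 SGD

966.36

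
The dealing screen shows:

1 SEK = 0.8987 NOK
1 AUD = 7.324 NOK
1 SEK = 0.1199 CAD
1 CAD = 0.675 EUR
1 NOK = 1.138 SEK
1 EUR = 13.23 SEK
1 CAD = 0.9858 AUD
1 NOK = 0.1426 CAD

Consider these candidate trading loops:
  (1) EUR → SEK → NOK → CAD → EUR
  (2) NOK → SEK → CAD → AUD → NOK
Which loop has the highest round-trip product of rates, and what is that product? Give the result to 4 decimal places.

1.1445

(1) 13.23 × 0.8987 × 0.1426 × 0.675 = 1.14445
(2) 1.138 × 0.1199 × 0.9858 × 7.324 = 0.98514
Highest is cycle (1) at 1.1445 (>1, arbitrage).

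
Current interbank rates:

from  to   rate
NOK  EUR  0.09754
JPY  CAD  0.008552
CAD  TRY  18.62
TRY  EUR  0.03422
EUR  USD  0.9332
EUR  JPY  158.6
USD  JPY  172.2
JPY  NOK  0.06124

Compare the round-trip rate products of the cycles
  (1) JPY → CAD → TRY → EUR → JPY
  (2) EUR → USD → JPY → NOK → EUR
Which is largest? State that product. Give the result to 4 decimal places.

0.9599

(1) 0.008552 × 18.62 × 0.03422 × 158.6 = 0.86423
(2) 0.9332 × 172.2 × 0.06124 × 0.09754 = 0.95990
Highest is cycle (2) at 0.9599 (≤1, no arbitrage).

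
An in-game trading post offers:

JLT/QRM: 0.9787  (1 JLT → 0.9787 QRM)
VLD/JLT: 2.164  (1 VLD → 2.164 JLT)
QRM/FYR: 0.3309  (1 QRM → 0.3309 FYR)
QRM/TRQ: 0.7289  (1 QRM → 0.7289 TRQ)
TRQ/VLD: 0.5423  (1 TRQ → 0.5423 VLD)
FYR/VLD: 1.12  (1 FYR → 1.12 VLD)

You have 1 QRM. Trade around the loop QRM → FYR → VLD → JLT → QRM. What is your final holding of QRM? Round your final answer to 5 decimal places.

1 QRM × 0.3309 = 0.3309 FYR
0.3309 FYR × 1.12 = 0.370608 VLD
0.370608 VLD × 2.164 = 0.801995712 JLT
0.801995712 JLT × 0.9787 = 0.7849132033344 QRM

0.78491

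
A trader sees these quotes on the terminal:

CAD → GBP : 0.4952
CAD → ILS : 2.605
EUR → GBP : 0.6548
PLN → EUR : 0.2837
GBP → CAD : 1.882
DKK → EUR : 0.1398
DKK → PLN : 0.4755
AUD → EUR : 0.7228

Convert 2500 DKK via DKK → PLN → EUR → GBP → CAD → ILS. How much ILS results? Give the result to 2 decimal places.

1082.64

2500 DKK × 0.4755 = 1188.75 PLN
1188.75 PLN × 0.2837 = 337.248375 EUR
337.248375 EUR × 0.6548 = 220.83023595 GBP
220.83023595 GBP × 1.882 = 415.6025040579 CAD
415.6025040579 CAD × 2.605 = 1082.6445230708295 ILS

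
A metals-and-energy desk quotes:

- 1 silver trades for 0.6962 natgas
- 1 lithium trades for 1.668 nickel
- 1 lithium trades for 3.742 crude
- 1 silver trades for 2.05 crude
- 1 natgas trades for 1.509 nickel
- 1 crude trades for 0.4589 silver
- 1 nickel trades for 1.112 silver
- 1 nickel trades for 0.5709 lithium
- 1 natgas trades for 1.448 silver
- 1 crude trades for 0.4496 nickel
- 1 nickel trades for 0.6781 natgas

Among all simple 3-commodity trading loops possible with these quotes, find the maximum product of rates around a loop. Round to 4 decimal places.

silver→natgas→nickel→silver: 0.6962 × 1.509 × 1.112 = 1.16823
silver→crude→nickel→silver: 2.05 × 0.4496 × 1.112 = 1.02491
crude→nickel→lithium→crude: 0.4496 × 0.5709 × 3.742 = 0.96048
Maximum is silver→natgas→nickel→silver at 1.1682; arbitrage exists.

1.1682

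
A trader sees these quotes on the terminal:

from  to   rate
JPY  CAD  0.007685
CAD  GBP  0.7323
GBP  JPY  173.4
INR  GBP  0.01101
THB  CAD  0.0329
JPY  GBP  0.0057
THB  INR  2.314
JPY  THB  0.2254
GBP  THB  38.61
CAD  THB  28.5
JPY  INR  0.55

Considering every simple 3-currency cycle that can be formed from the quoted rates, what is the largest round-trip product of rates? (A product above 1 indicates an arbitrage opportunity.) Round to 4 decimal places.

GBP→JPY→INR→GBP: 173.4 × 0.55 × 0.01101 = 1.05002
GBP→THB→INR→GBP: 38.61 × 2.314 × 0.01101 = 0.98367
GBP→JPY→CAD→GBP: 173.4 × 0.007685 × 0.7323 = 0.97585
GBP→THB→CAD→GBP: 38.61 × 0.0329 × 0.7323 = 0.93022
Maximum is GBP→JPY→INR→GBP at 1.0500; arbitrage exists.

1.0500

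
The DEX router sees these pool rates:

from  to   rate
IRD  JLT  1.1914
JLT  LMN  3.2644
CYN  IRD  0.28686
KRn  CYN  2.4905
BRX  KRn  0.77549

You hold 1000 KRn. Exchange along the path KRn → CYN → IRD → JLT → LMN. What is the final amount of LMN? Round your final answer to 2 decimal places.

1000 KRn × 2.4905 = 2490.5 CYN
2490.5 CYN × 0.28686 = 714.42483 IRD
714.42483 IRD × 1.1914 = 851.165742462 JLT
851.165742462 JLT × 3.2644 = 2778.5454496929528 LMN

2778.55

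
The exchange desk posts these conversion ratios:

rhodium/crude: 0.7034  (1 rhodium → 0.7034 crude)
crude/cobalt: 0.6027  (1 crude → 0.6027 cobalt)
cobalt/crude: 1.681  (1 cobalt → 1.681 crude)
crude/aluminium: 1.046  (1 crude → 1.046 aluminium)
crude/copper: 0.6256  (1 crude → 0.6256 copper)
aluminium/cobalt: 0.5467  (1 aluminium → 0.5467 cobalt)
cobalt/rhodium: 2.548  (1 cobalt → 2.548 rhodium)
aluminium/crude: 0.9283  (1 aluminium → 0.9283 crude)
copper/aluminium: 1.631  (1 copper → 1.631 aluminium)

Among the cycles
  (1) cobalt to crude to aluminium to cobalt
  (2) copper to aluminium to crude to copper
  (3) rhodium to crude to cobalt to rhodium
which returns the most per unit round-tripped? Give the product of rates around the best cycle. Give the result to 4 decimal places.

(1) 1.681 × 1.046 × 0.5467 = 0.96128
(2) 1.631 × 0.9283 × 0.6256 = 0.94719
(3) 0.7034 × 0.6027 × 2.548 = 1.08020
Highest is cycle (3) at 1.0802 (>1, arbitrage).

1.0802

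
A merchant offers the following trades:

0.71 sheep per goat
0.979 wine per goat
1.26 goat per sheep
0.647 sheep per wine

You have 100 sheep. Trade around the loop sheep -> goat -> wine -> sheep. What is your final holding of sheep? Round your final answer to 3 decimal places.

79.810

100 sheep × 1.26 = 126 goat
126 goat × 0.979 = 123.354 wine
123.354 wine × 0.647 = 79.810038 sheep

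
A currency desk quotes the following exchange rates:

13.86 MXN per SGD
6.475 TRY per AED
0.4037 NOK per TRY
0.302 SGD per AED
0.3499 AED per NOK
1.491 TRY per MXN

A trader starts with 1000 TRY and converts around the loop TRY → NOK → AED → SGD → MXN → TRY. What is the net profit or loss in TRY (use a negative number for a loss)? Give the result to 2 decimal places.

1000 TRY × 0.4037 = 403.7 NOK
403.7 NOK × 0.3499 = 141.25463 AED
141.25463 AED × 0.302 = 42.65889826 SGD
42.65889826 SGD × 13.86 = 591.2523298836 MXN
591.2523298836 MXN × 1.491 = 881.5572238564476 TRY
Net change: 881.5572238564476 − 1000 = -118.4427761435524 TRY

-118.44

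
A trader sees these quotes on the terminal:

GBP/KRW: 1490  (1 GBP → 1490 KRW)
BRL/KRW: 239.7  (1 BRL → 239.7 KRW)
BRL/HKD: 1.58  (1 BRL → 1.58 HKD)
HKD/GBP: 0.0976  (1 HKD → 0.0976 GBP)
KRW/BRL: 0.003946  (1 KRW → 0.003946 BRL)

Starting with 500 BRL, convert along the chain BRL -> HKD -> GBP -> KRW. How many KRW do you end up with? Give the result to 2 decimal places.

500 BRL × 1.58 = 790 HKD
790 HKD × 0.0976 = 77.104 GBP
77.104 GBP × 1490 = 114884.96 KRW

114884.96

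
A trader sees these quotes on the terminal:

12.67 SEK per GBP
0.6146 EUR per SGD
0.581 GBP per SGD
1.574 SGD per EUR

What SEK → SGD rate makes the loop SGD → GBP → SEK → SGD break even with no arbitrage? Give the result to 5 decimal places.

0.13585

Known legs of the cycle: 0.581 × 12.67 = 7.36127
For no arbitrage the full-cycle product must be 1, so the missing rate is 1 / 7.36127 ≈ 0.1358461.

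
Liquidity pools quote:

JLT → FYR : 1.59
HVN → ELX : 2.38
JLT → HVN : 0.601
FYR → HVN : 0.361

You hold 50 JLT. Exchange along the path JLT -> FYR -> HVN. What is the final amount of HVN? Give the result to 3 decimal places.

50 JLT × 1.59 = 79.5 FYR
79.5 FYR × 0.361 = 28.6995 HVN

28.700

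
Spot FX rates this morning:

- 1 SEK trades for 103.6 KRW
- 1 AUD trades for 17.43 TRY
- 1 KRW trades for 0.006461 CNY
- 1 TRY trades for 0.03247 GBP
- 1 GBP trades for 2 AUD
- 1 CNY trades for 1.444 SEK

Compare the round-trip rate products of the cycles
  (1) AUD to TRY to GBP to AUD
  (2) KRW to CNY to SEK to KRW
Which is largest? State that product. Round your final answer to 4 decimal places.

1.1319

(1) 17.43 × 0.03247 × 2 = 1.13190
(2) 0.006461 × 1.444 × 103.6 = 0.96656
Highest is cycle (1) at 1.1319 (>1, arbitrage).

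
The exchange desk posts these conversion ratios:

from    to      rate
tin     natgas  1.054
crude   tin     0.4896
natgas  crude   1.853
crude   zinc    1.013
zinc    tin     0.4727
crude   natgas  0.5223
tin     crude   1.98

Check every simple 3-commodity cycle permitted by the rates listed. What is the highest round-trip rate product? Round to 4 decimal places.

0.9562

crude→tin→natgas→crude: 0.4896 × 1.054 × 1.853 = 0.95622
zinc→tin→crude→zinc: 0.4727 × 1.98 × 1.013 = 0.94811
Maximum is crude→tin→natgas→crude at 0.9562; no arbitrage — every cycle loses value.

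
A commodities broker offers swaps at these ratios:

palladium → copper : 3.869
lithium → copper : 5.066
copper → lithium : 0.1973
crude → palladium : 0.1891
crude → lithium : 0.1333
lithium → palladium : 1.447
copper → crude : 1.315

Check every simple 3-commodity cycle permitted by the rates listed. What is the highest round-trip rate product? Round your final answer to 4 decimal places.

1.1046

copper→lithium→palladium→copper: 0.1973 × 1.447 × 3.869 = 1.10457
copper→crude→palladium→copper: 1.315 × 0.1891 × 3.869 = 0.96209
copper→crude→lithium→copper: 1.315 × 0.1333 × 5.066 = 0.88802
Maximum is copper→lithium→palladium→copper at 1.1046; arbitrage exists.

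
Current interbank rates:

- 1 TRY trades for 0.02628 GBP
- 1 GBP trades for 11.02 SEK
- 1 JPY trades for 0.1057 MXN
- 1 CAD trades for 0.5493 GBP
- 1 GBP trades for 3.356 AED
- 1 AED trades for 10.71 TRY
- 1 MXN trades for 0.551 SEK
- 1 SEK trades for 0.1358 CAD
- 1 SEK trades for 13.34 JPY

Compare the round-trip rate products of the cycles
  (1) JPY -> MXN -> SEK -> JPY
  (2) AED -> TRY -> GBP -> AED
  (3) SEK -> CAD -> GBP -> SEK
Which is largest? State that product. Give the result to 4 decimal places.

0.9446

(1) 0.1057 × 0.551 × 13.34 = 0.77693
(2) 10.71 × 0.02628 × 3.356 = 0.94458
(3) 0.1358 × 0.5493 × 11.02 = 0.82204
Highest is cycle (2) at 0.9446 (≤1, no arbitrage).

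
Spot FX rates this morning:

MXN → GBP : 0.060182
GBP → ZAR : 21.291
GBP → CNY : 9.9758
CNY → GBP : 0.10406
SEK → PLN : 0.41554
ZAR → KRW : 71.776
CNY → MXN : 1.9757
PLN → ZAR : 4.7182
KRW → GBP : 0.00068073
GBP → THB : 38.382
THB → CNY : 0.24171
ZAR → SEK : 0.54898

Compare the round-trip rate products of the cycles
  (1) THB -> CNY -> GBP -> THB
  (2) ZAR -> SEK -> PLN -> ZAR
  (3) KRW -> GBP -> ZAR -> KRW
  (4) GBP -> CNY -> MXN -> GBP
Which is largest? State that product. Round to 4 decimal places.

1.1861

(1) 0.24171 × 0.10406 × 38.382 = 0.96540
(2) 0.54898 × 0.41554 × 4.7182 = 1.07633
(3) 0.00068073 × 21.291 × 71.776 = 1.04028
(4) 9.9758 × 1.9757 × 0.060182 = 1.18614
Highest is cycle (4) at 1.1861 (>1, arbitrage).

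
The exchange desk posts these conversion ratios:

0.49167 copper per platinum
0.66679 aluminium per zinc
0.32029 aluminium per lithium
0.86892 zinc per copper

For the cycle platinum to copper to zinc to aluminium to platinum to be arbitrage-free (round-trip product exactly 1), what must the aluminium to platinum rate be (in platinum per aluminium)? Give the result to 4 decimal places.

3.5104

Known legs of the cycle: 0.49167 × 0.86892 × 0.66679 = 0.284867288300556
For no arbitrage the full-cycle product must be 1, so the missing rate is 1 / 0.284867288300556 ≈ 3.510407.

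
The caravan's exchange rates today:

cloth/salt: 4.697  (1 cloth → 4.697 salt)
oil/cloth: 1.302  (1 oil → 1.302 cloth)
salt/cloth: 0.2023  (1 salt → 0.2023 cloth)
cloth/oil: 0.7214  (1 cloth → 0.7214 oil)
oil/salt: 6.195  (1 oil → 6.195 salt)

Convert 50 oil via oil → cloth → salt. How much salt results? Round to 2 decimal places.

305.77

50 oil × 1.302 = 65.1 cloth
65.1 cloth × 4.697 = 305.7747 salt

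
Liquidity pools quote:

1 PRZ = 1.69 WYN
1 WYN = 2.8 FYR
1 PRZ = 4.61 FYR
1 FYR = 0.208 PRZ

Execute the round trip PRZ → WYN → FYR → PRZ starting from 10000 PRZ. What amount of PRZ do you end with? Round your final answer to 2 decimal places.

10000 PRZ × 1.69 = 16900 WYN
16900 WYN × 2.8 = 47320 FYR
47320 FYR × 0.208 = 9842.56 PRZ

9842.56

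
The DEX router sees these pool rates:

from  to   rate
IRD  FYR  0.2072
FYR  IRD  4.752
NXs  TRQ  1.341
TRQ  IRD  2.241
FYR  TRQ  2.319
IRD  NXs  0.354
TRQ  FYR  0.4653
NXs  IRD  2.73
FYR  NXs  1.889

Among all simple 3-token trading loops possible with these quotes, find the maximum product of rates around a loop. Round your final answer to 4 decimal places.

1.1787

FYR→NXs→TRQ→FYR: 1.889 × 1.341 × 0.4653 = 1.17867
FYR→TRQ→IRD→FYR: 2.319 × 2.241 × 0.2072 = 1.07679
FYR→NXs→IRD→FYR: 1.889 × 2.73 × 0.2072 = 1.06852
IRD→NXs→TRQ→IRD: 0.354 × 1.341 × 2.241 = 1.06383
Maximum is FYR→NXs→TRQ→FYR at 1.1787; arbitrage exists.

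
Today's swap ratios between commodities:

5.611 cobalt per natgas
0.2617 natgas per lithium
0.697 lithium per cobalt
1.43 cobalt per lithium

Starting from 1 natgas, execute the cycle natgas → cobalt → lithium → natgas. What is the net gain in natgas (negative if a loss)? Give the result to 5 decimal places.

0.02347

1 natgas × 5.611 = 5.611 cobalt
5.611 cobalt × 0.697 = 3.910867 lithium
3.910867 lithium × 0.2617 = 1.0234738939 natgas
Net change: 1.0234738939 − 1 = 0.0234738939 natgas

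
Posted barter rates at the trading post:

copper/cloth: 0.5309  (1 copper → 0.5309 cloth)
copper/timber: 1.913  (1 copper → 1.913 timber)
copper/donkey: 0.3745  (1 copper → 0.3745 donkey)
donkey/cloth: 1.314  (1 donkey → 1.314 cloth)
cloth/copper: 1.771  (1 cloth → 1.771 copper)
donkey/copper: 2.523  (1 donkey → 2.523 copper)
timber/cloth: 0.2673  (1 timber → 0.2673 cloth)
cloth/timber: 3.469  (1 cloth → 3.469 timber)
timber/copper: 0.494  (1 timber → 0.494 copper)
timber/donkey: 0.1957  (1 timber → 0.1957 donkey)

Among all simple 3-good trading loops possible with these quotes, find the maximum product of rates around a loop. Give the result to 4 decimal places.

donkey→copper→timber→donkey: 2.523 × 1.913 × 0.1957 = 0.94455
timber→copper→cloth→timber: 0.494 × 0.5309 × 3.469 = 0.90980
timber→cloth→copper→timber: 0.2673 × 1.771 × 1.913 = 0.90559
donkey→cloth→timber→donkey: 1.314 × 3.469 × 0.1957 = 0.89205
donkey→cloth→copper→donkey: 1.314 × 1.771 × 0.3745 = 0.87150
Maximum is donkey→copper→timber→donkey at 0.9445; no arbitrage — every cycle loses value.

0.9445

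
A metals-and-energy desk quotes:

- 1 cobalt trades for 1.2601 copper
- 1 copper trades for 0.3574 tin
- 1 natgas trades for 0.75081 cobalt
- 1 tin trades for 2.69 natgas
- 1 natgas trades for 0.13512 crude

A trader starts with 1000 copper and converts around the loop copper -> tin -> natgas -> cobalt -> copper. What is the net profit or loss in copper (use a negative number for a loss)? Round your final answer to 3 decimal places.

1000 copper × 0.3574 = 357.4 tin
357.4 tin × 2.69 = 961.406 natgas
961.406 natgas × 0.75081 = 721.83323886 cobalt
721.83323886 cobalt × 1.2601 = 909.582064287486 copper
Net change: 909.582064287486 − 1000 = -90.417935712514 copper

-90.418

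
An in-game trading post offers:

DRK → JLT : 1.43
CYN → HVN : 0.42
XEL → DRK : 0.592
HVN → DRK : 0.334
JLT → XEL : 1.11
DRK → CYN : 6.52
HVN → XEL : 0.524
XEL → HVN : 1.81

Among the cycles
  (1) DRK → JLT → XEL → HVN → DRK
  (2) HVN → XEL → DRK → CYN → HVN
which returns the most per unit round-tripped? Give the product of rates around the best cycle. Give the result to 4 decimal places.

0.9596

(1) 1.43 × 1.11 × 1.81 × 0.334 = 0.95959
(2) 0.524 × 0.592 × 6.52 × 0.42 = 0.84947
Highest is cycle (1) at 0.9596 (≤1, no arbitrage).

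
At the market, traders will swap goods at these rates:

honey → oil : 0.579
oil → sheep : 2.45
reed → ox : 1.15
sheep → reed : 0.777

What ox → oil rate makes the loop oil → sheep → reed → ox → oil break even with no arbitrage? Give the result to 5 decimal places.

0.45679

Known legs of the cycle: 2.45 × 0.777 × 1.15 = 2.1891975
For no arbitrage the full-cycle product must be 1, so the missing rate is 1 / 2.1891975 ≈ 0.4567884.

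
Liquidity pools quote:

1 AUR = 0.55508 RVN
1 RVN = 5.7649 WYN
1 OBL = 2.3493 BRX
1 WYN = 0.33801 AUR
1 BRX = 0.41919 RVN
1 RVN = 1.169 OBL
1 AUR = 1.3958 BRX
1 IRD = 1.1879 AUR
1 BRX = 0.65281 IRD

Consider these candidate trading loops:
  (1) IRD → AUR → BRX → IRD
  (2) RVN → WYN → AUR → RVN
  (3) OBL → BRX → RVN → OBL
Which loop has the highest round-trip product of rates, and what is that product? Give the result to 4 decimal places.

(1) 1.1879 × 1.3958 × 0.65281 = 1.08241
(2) 5.7649 × 0.33801 × 0.55508 = 1.08163
(3) 2.3493 × 0.41919 × 1.169 = 1.15123
Highest is cycle (3) at 1.1512 (>1, arbitrage).

1.1512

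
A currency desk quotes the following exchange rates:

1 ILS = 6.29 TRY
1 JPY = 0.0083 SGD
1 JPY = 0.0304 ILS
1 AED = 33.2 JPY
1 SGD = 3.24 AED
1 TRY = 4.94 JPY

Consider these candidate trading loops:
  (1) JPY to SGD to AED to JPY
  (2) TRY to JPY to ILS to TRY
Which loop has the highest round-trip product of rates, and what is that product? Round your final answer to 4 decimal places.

(1) 0.0083 × 3.24 × 33.2 = 0.89281
(2) 4.94 × 0.0304 × 6.29 = 0.94461
Highest is cycle (2) at 0.9446 (≤1, no arbitrage).

0.9446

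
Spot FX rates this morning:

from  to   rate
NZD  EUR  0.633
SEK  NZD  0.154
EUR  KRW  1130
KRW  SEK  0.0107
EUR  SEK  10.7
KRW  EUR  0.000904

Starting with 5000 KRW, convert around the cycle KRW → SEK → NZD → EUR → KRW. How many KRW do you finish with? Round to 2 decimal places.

5000 KRW × 0.0107 = 53.5 SEK
53.5 SEK × 0.154 = 8.239 NZD
8.239 NZD × 0.633 = 5.215287 EUR
5.215287 EUR × 1130 = 5893.27431 KRW

5893.27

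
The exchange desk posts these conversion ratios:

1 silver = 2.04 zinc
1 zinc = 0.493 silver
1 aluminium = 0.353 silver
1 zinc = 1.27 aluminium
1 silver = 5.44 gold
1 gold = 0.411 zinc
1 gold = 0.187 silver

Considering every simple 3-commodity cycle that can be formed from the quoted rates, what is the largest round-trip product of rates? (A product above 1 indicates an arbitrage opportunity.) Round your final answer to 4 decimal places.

1.1023

gold→zinc→silver→gold: 0.411 × 0.493 × 5.44 = 1.10227
zinc→aluminium→silver→zinc: 1.27 × 0.353 × 2.04 = 0.91455
Maximum is gold→zinc→silver→gold at 1.1023; arbitrage exists.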